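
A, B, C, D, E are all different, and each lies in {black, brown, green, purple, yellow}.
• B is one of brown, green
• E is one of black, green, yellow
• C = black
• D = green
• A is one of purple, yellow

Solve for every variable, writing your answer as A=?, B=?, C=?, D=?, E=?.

A=purple, B=brown, C=black, D=green, E=yellow

C's domain is down to {black}, so C = black. Strike black from E.
D's domain is down to {green}, so D = green. Eliminate green elsewhere: B, E.
That leaves E = yellow. So A can't be yellow.
A's domain is down to {purple}, so A = purple.
B's domain is down to {brown}, so B = brown.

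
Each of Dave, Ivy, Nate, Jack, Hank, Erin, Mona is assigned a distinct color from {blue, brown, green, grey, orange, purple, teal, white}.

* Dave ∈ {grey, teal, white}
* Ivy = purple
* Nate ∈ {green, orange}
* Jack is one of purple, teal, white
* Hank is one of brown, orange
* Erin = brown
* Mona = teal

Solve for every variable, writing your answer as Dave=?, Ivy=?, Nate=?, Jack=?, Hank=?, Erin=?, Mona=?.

Dave=grey, Ivy=purple, Nate=green, Jack=white, Hank=orange, Erin=brown, Mona=teal

Ivy must be purple (only option left). Eliminate purple elsewhere: Jack.
Erin's domain is down to {brown}, so Erin = brown. So Hank can't be brown.
Mona has just one choice, so Mona = teal. So Dave, Jack can't be teal.
That leaves Jack = white. Eliminate white elsewhere: Dave.
Hank has just one choice, so Hank = orange. Eliminate orange elsewhere: Nate.
That leaves Dave = grey.
Nate has just one choice, so Nate = green.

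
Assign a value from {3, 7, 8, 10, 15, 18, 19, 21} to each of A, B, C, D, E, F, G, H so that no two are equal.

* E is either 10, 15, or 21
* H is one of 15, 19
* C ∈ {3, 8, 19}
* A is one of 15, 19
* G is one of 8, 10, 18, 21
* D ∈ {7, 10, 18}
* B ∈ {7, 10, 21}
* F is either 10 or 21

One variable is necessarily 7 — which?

Among the 8 variables, 3 fits only C (and all 8 values in {3, 7, 8, 10, 15, 18, 19, 21} must be used), so C = 3.
Among the 7 still-open variables, 8 fits only G (and all 7 values in {7, 8, 10, 15, 18, 19, 21} must be used), so G = 8.
The 6 still-open variables draw from only 6 values {7, 10, 15, 18, 19, 21}, so each is used; only D can be 18, hence D = 18.
The 5 still-open variables draw from only 5 values {7, 10, 15, 19, 21}, so each is used; only B can be 7, hence B = 7.

B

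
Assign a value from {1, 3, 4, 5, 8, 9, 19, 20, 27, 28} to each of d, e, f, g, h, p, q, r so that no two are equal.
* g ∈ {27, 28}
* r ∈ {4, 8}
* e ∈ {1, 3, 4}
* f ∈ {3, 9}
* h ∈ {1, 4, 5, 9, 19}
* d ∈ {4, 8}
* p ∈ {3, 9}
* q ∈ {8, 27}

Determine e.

d and r between them cover only {4, 8} — a naked pair. Remove those values from e, h, q.
q's domain is down to {27}, so q = 27. So g can't be 27.
g has just one choice, so g = 28.
The 2 variables f and p are confined to {3, 9}, which locks those values in; drop them from e, h.
So e = 1.

1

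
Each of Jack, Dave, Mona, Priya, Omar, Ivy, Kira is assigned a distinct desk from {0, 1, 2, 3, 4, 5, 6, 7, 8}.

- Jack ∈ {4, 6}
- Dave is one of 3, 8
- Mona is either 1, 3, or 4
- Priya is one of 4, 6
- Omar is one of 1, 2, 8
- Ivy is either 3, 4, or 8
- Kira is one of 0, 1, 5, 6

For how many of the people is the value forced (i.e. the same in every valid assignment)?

Jack and Priya between them cover only {4, 6} — a naked pair. Remove those values from Mona, Ivy, Kira.
Dave and Ivy between them cover only {3, 8} — a naked pair. Remove those values from Mona, Omar.
Mona has just one choice, so Mona = 1. Strike 1 from Omar, Kira.
Omar's domain is down to {2}, so Omar = 2.
Determined: Mona=1, Omar=2. The other people each still have more than one consistent value. That makes 2.

2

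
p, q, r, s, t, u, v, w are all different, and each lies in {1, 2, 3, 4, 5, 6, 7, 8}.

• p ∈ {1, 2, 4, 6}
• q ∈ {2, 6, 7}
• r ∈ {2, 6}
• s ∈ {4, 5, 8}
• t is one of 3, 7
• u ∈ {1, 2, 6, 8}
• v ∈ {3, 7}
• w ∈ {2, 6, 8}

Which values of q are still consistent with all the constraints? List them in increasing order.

2, 6

The 8 variables together cover exactly {1, 2, 3, 4, 5, 6, 7, 8} — 8 values for 8 variables — and 5 appears only in s's list, so s = 5.
The 7 still-open variables draw from only 7 values {1, 2, 3, 4, 6, 7, 8}, so each is used; only p can be 4, hence p = 4.
Among the 6 still-open variables, 1 fits only u (and all 6 values in {1, 2, 3, 6, 7, 8} must be used), so u = 1.
Among the 5 still-open variables, 8 fits only w (and all 5 values in {2, 3, 6, 7, 8} must be used), so w = 8.
The 2 variables t and v are confined to {3, 7}, which locks those values in; drop them from q.
No further eliminations apply; q can still be any of 2, 6.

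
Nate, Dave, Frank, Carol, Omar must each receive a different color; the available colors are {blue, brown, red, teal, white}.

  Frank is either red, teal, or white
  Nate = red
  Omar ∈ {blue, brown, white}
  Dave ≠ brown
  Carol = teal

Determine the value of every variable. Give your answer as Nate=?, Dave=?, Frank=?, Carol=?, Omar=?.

Nate=red, Dave=blue, Frank=white, Carol=teal, Omar=brown

Nate's domain is down to {red}, so Nate = red. Strike red from Dave, Frank.
Carol has just one choice, so Carol = teal. Strike teal from Dave, Frank.
Frank must be white (only option left). Eliminate white elsewhere: Dave, Omar.
Dave must be blue (only option left). Remove blue from Omar.
Omar's domain is down to {brown}, so Omar = brown.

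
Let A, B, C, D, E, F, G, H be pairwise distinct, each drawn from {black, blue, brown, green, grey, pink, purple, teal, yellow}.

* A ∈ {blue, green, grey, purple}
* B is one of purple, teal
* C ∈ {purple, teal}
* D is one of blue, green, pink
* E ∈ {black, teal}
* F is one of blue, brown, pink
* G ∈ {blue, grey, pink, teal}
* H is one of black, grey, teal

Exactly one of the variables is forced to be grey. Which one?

H

The 8 variables together cover exactly {black, blue, brown, green, grey, pink, purple, teal} — 8 values for 8 variables — and brown appears only in F's list, so F = brown.
The 2 variables B and C are confined to {purple, teal}, which locks those values in; drop them from A, E, G, H.
That leaves E = black. Remove black from H.
So grey goes to H.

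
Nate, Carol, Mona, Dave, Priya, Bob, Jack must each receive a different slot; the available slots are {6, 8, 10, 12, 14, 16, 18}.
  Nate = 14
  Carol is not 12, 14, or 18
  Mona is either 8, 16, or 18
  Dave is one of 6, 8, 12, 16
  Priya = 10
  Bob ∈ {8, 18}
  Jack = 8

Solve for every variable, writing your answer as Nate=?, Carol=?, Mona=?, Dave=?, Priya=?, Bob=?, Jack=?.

Nate has just one choice, so Nate = 14.
Priya's domain is down to {10}, so Priya = 10. Eliminate 10 elsewhere: Carol.
Jack must be 8 (only option left). So Carol, Mona, Dave, Bob can't be 8.
Bob's domain is down to {18}, so Bob = 18. So Mona can't be 18.
Mona has just one choice, so Mona = 16. Strike 16 from Carol, Dave.
Carol has just one choice, so Carol = 6. Strike 6 from Dave.
Dave must be 12 (only option left).

Nate=14, Carol=6, Mona=16, Dave=12, Priya=10, Bob=18, Jack=8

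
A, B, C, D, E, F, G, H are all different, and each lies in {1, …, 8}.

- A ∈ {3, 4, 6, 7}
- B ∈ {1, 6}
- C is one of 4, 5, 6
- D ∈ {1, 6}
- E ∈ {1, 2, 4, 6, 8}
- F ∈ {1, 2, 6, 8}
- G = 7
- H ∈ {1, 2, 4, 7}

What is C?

5

G has just one choice, so G = 7. Remove 7 from A, H.
The 7 still-open variables draw from only 7 values {1, 2, 3, 4, 5, 6, 8}, so each is used; only A can be 3, hence A = 3.
The 6 still-open variables draw from only 6 values {1, 2, 4, 5, 6, 8}, so each is used; only C can be 5, hence C = 5.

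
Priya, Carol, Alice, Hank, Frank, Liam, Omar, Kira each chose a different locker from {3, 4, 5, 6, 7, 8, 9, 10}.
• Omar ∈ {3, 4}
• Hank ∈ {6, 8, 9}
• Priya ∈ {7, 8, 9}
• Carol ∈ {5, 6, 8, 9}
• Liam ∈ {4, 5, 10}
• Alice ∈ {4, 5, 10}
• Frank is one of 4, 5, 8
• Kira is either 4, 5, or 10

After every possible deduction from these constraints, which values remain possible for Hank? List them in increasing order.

The 8 variables together cover exactly {3, 4, 5, 6, 7, 8, 9, 10} — 8 values for 8 variables — and 3 appears only in Omar's list, so Omar = 3.
The 7 still-open variables draw from only 7 values {4, 5, 6, 7, 8, 9, 10}, so each is used; only Priya can be 7, hence Priya = 7.
Alice, Liam, Kira share exactly the 3 values {4, 5, 10}; by pigeonhole those values go to them, so strike 4, 5, 10 from Carol, Frank.
Frank must be 8 (only option left). Eliminate 8 elsewhere: Carol, Hank.
No further eliminations apply; Hank can still be any of 6, 9.

6, 9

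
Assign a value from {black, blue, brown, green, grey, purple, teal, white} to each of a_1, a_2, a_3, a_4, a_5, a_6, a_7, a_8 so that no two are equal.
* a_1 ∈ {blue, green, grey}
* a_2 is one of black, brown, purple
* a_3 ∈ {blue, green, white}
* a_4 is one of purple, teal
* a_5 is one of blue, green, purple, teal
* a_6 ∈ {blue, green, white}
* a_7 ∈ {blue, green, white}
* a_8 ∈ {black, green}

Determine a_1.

The 8 variables draw from only 8 values {black, blue, brown, green, grey, purple, teal, white}, so each is used; only a_2 can be brown, hence a_2 = brown.
Among the 7 still-open variables, black fits only a_8 (and all 7 values in {black, blue, green, grey, purple, teal, white} must be used), so a_8 = black.
The 6 still-open variables together cover exactly {blue, green, grey, purple, teal, white} — 6 values for 6 variables — and grey appears only in a_1's list, so a_1 = grey.

grey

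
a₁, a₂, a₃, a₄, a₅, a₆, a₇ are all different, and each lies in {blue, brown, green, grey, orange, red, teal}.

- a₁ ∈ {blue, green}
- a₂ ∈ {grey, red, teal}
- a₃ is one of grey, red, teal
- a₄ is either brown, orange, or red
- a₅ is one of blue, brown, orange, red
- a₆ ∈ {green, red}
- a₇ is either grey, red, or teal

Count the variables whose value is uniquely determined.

2

a₂, a₃, a₇ share exactly the 3 values {grey, red, teal}; by pigeonhole those values go to them, so strike grey, red, teal from a₄, a₅, a₆.
a₆ has just one choice, so a₆ = green. So a₁ can't be green.
a₁ has just one choice, so a₁ = blue. So a₅ can't be blue.
Determined: a₁=blue, a₆=green. The other variables each still have more than one consistent value. That makes 2.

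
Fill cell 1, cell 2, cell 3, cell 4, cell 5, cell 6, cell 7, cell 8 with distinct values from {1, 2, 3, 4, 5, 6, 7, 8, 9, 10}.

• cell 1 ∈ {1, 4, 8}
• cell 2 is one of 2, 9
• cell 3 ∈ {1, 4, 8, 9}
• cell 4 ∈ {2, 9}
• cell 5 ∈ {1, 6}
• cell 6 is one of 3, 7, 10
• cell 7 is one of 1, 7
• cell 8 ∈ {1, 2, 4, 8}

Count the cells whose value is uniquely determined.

The 2 variables cell 2 and cell 4 are confined to {2, 9}, which locks those values in; drop them from cell 3, cell 8.
The 3 variables cell 1, cell 3, cell 8 are confined to {1, 4, 8}, which locks those values in; drop them from cell 5, cell 7.
That leaves cell 5 = 6.
That leaves cell 7 = 7. Remove 7 from cell 6.
Determined: cell 5=6, cell 7=7. The other cells each still have more than one consistent value. That makes 2.

2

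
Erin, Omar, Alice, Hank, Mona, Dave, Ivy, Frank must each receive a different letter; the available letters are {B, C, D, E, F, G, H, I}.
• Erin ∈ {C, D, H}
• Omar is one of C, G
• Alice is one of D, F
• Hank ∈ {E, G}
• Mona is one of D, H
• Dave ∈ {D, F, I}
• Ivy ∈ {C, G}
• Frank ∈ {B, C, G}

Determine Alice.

F

The 8 variables together cover exactly {B, C, D, E, F, G, H, I} — 8 values for 8 variables — and B appears only in Frank's list, so Frank = B.
The 7 still-open variables together cover exactly {C, D, E, F, G, H, I} — 7 values for 7 variables — and E appears only in Hank's list, so Hank = E.
The 6 still-open variables draw from only 6 values {C, D, F, G, H, I}, so each is used; only Dave can be I, hence Dave = I.
The 5 still-open variables together cover exactly {C, D, F, G, H} — 5 values for 5 variables — and F appears only in Alice's list, so Alice = F.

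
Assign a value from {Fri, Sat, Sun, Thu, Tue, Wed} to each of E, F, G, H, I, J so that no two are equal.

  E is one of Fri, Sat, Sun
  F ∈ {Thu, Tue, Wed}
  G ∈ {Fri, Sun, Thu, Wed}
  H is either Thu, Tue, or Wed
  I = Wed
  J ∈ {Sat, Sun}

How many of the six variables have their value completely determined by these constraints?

1

I has just one choice, so I = Wed. So F, G, H can't be Wed.
F and H between them cover only {Thu, Tue} — a naked pair. Remove those values from G.
Determined: I=Wed. The other variables each still have more than one consistent value. That makes 1.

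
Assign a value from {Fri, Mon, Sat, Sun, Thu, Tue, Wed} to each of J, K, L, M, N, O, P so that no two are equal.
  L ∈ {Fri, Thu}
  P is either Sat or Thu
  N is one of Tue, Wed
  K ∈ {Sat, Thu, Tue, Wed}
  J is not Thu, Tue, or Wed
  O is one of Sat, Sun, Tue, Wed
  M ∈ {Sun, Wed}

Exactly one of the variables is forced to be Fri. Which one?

The 7 variables together cover exactly {Fri, Mon, Sat, Sun, Thu, Tue, Wed} — 7 values for 7 variables — and Mon appears only in J's list, so J = Mon.
The 6 still-open variables together cover exactly {Fri, Sat, Sun, Thu, Tue, Wed} — 6 values for 6 variables — and Fri appears only in L's list, so L = Fri.

L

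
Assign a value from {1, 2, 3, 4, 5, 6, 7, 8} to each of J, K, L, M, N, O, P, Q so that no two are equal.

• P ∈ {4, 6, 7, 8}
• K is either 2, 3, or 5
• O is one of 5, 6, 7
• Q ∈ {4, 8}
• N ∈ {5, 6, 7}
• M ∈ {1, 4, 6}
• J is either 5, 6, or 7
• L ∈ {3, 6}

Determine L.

The 8 variables together cover exactly {1, 2, 3, 4, 5, 6, 7, 8} — 8 values for 8 variables — and 1 appears only in M's list, so M = 1.
Among the 7 still-open variables, 2 fits only K (and all 7 values in {2, 3, 4, 5, 6, 7, 8} must be used), so K = 2.
The 6 still-open variables draw from only 6 values {3, 4, 5, 6, 7, 8}, so each is used; only L can be 3, hence L = 3.

3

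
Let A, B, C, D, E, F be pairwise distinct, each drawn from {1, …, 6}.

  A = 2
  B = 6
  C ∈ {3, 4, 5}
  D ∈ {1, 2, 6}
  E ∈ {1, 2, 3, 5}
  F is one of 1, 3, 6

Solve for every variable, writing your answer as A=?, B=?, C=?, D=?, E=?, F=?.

A has just one choice, so A = 2. Strike 2 from D, E.
B must be 6 (only option left). Eliminate 6 elsewhere: D, F.
D's domain is down to {1}, so D = 1. Remove 1 from E, F.
F's domain is down to {3}, so F = 3. Remove 3 from C, E.
E has just one choice, so E = 5. Strike 5 from C.
That leaves C = 4.

A=2, B=6, C=4, D=1, E=5, F=3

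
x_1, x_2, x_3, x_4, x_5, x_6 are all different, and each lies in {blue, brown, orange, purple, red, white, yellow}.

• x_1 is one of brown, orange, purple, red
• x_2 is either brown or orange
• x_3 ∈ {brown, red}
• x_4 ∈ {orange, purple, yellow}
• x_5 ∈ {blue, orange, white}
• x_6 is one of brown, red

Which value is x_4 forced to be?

yellow

x_3 and x_6 share exactly the 2 values {brown, red}; by pigeonhole those values go to them, so strike brown, red from x_1, x_2.
x_2 has just one choice, so x_2 = orange. Remove orange from x_1, x_4, x_5.
That leaves x_1 = purple. So x_4 can't be purple.
So x_4 = yellow.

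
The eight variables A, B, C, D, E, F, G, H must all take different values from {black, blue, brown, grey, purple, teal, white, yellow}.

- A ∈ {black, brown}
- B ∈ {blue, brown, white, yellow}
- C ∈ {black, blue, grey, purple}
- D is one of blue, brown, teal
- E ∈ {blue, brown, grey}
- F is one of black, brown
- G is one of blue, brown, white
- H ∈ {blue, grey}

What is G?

white

Among the 8 variables, purple fits only C (and all 8 values in {black, blue, brown, grey, purple, teal, white, yellow} must be used), so C = purple.
Among the 7 still-open variables, teal fits only D (and all 7 values in {black, blue, brown, grey, teal, white, yellow} must be used), so D = teal.
The 6 still-open variables together cover exactly {black, blue, brown, grey, white, yellow} — 6 values for 6 variables — and yellow appears only in B's list, so B = yellow.
Among the 5 still-open variables, white fits only G (and all 5 values in {black, blue, brown, grey, white} must be used), so G = white.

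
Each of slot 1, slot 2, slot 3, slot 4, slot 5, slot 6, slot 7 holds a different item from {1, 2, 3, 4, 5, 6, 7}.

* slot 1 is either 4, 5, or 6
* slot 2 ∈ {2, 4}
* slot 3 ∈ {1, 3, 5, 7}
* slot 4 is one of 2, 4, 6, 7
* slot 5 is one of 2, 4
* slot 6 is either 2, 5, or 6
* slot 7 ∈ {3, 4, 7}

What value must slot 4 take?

7

Among the 7 variables, 1 fits only slot 3 (and all 7 values in {1, 2, 3, 4, 5, 6, 7} must be used), so slot 3 = 1.
Among the 6 still-open variables, 3 fits only slot 7 (and all 6 values in {2, 3, 4, 5, 6, 7} must be used), so slot 7 = 3.
Among the 5 still-open variables, 7 fits only slot 4 (and all 5 values in {2, 4, 5, 6, 7} must be used), so slot 4 = 7.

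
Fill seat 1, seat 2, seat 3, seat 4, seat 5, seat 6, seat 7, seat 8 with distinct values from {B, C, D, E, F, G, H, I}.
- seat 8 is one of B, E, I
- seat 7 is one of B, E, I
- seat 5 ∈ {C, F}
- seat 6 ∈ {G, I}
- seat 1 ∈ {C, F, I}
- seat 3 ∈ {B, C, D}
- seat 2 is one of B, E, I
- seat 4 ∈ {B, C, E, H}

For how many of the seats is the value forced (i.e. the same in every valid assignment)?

3

Among the 8 variables, D fits only seat 3 (and all 8 values in {B, C, D, E, F, G, H, I} must be used), so seat 3 = D.
Among the 7 still-open variables, G fits only seat 6 (and all 7 values in {B, C, E, F, G, H, I} must be used), so seat 6 = G.
Among the 6 still-open variables, H fits only seat 4 (and all 6 values in {B, C, E, F, H, I} must be used), so seat 4 = H.
seat 2, seat 7, seat 8 share exactly the 3 values {B, E, I}; by pigeonhole those values go to them, so strike B, E, I from seat 1.
Determined: seat 3=D, seat 4=H, seat 6=G. The other seats each still have more than one consistent value. That makes 3.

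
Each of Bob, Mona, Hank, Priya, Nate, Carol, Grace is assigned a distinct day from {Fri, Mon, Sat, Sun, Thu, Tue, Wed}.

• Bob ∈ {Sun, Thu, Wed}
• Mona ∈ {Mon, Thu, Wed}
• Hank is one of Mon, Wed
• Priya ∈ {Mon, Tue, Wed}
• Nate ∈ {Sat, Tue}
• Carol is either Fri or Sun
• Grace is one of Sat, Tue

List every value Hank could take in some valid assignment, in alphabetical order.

The 7 variables draw from only 7 values {Fri, Mon, Sat, Sun, Thu, Tue, Wed}, so each is used; only Carol can be Fri, hence Carol = Fri.
The 6 still-open variables together cover exactly {Mon, Sat, Sun, Thu, Tue, Wed} — 6 values for 6 variables — and Sun appears only in Bob's list, so Bob = Sun.
The 5 still-open variables draw from only 5 values {Mon, Sat, Thu, Tue, Wed}, so each is used; only Mona can be Thu, hence Mona = Thu.
The 2 variables Nate and Grace are confined to {Sat, Tue}, which locks those values in; drop them from Priya.
No further eliminations apply; Hank can still be any of Mon, Wed.

Mon, Wed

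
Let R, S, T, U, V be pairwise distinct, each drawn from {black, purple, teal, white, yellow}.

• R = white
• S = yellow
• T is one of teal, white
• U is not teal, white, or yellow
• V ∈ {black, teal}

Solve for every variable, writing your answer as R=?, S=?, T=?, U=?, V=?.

R=white, S=yellow, T=teal, U=purple, V=black

R's domain is down to {white}, so R = white. Eliminate white elsewhere: T.
S must be yellow (only option left).
T must be teal (only option left). Remove teal from V.
That leaves V = black. Eliminate black elsewhere: U.
U's domain is down to {purple}, so U = purple.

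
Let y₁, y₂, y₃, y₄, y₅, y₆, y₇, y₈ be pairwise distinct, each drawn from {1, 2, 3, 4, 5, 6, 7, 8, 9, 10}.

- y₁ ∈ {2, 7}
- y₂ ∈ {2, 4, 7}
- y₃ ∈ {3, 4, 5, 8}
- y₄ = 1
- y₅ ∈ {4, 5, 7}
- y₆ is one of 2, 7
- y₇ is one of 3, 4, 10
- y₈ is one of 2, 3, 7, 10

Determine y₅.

5

y₄ must be 1 (only option left).
Among the 7 still-open variables, 8 fits only y₃ (and all 7 values in {2, 3, 4, 5, 7, 8, 10} must be used), so y₃ = 8.
Among the 6 still-open variables, 5 fits only y₅ (and all 6 values in {2, 3, 4, 5, 7, 10} must be used), so y₅ = 5.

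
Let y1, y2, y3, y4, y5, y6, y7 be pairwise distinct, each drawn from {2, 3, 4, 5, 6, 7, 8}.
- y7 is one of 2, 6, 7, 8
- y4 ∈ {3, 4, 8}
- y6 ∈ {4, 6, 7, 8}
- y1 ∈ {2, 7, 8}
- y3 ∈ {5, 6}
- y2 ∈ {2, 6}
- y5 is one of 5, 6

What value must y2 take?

Among the 7 variables, 3 fits only y4 (and all 7 values in {2, 3, 4, 5, 6, 7, 8} must be used), so y4 = 3.
The 6 still-open variables draw from only 6 values {2, 4, 5, 6, 7, 8}, so each is used; only y6 can be 4, hence y6 = 4.
y3 and y5 between them cover only {5, 6} — a naked pair. Remove those values from y2, y7.
So y2 = 2.

2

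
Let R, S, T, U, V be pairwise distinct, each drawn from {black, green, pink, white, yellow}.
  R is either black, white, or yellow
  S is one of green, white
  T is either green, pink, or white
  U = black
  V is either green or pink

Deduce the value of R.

U has just one choice, so U = black. Remove black from R.
The 4 still-open variables draw from only 4 values {green, pink, white, yellow}, so each is used; only R can be yellow, hence R = yellow.

yellow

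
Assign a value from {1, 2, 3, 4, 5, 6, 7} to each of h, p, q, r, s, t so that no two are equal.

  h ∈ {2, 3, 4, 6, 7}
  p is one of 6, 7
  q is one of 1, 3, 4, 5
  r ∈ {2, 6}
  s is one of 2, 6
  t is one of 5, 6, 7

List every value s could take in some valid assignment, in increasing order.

r and s between them cover only {2, 6} — a naked pair. Remove those values from h, p, t.
That leaves p = 7. Eliminate 7 elsewhere: h, t.
That leaves t = 5. Eliminate 5 elsewhere: q.
No further eliminations apply; s can still be any of 2, 6.

2, 6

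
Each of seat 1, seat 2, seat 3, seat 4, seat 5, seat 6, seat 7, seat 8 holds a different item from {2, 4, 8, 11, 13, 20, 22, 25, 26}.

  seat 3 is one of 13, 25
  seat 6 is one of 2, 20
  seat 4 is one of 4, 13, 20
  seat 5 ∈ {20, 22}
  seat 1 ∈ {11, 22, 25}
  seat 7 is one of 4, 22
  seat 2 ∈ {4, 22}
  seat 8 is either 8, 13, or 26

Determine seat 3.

25

seat 2 and seat 7 between them cover only {4, 22} — a naked pair. Remove those values from seat 1, seat 4, seat 5.
That leaves seat 5 = 20. Remove 20 from seat 4, seat 6.
seat 6 must be 2 (only option left).
seat 4 must be 13 (only option left). So seat 3, seat 8 can't be 13.
So seat 3 = 25.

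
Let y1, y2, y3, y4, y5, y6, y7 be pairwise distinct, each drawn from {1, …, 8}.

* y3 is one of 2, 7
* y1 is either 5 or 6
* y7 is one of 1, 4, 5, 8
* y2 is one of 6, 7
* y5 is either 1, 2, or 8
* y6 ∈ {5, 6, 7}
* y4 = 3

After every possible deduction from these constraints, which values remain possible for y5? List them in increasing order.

1, 8

y4 must be 3 (only option left).
y1, y2, y6 between them cover only {5, 6, 7} — a naked triple. Remove those values from y3, y7.
y3 has just one choice, so y3 = 2. Remove 2 from y5.
No further eliminations apply; y5 can still be any of 1, 8.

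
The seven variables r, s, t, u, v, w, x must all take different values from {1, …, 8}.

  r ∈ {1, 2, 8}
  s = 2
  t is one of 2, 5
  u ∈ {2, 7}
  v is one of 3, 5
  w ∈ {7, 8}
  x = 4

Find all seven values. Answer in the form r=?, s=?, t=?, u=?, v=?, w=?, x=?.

r=1, s=2, t=5, u=7, v=3, w=8, x=4

s must be 2 (only option left). Eliminate 2 elsewhere: r, t, u.
t has just one choice, so t = 5. So v can't be 5.
u has just one choice, so u = 7. Strike 7 from w.
v has just one choice, so v = 3.
w has just one choice, so w = 8. Remove 8 from r.
x must be 4 (only option left).
r's domain is down to {1}, so r = 1.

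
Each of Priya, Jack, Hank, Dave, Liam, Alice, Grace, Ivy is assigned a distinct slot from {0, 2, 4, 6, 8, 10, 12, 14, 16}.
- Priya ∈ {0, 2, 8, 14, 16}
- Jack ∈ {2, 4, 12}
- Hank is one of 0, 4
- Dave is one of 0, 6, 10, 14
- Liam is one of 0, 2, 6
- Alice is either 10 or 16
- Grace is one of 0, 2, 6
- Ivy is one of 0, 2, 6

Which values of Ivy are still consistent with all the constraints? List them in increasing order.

Liam, Grace, Ivy share exactly the 3 values {0, 2, 6}; by pigeonhole those values go to them, so strike 0, 2, 6 from Priya, Jack, Hank, Dave.
Hank must be 4 (only option left). Remove 4 from Jack.
Jack's domain is down to {12}, so Jack = 12.
No further eliminations apply; Ivy can still be any of 0, 2, 6.

0, 2, 6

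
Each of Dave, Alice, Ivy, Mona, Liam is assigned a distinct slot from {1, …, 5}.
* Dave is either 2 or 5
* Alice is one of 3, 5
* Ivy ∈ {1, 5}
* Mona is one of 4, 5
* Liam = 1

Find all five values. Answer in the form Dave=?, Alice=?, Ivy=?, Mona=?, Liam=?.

Dave=2, Alice=3, Ivy=5, Mona=4, Liam=1

Liam's domain is down to {1}, so Liam = 1. So Ivy can't be 1.
That leaves Ivy = 5. So Dave, Alice, Mona can't be 5.
Mona has just one choice, so Mona = 4.
Dave's domain is down to {2}, so Dave = 2.
Alice must be 3 (only option left).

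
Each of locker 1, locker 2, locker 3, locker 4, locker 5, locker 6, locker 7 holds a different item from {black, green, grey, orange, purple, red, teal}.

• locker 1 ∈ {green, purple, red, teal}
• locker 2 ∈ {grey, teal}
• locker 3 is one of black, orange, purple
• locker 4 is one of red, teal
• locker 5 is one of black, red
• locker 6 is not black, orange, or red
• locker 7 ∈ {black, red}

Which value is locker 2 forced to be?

The 7 variables draw from only 7 values {black, green, grey, orange, purple, red, teal}, so each is used; only locker 3 can be orange, hence locker 3 = orange.
locker 5 and locker 7 between them cover only {black, red} — a naked pair. Remove those values from locker 1, locker 4.
locker 4 must be teal (only option left). So locker 1, locker 2, locker 6 can't be teal.
So locker 2 = grey.

grey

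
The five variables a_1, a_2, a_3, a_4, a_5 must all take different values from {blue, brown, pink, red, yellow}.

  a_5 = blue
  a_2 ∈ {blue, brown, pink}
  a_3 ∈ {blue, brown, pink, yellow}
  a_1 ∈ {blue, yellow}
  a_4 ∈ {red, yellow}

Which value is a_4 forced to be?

a_5's domain is down to {blue}, so a_5 = blue. So a_1, a_2, a_3 can't be blue.
a_1 must be yellow (only option left). Strike yellow from a_3, a_4.
So a_4 = red.

red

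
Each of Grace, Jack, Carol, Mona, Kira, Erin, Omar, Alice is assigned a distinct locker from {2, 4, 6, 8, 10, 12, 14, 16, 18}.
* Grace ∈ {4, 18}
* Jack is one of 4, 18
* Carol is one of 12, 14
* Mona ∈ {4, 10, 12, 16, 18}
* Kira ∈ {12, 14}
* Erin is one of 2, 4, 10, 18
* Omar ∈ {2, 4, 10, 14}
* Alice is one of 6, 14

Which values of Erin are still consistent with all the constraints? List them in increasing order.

2, 10

Among the 8 variables, 6 fits only Alice (and all 8 values in {2, 4, 6, 10, 12, 14, 16, 18} must be used), so Alice = 6.
The 7 still-open variables draw from only 7 values {2, 4, 10, 12, 14, 16, 18}, so each is used; only Mona can be 16, hence Mona = 16.
Grace and Jack between them cover only {4, 18} — a naked pair. Remove those values from Erin, Omar.
Carol and Kira share exactly the 2 values {12, 14}; by pigeonhole those values go to them, so strike 12, 14 from Omar.
No further eliminations apply; Erin can still be any of 2, 10.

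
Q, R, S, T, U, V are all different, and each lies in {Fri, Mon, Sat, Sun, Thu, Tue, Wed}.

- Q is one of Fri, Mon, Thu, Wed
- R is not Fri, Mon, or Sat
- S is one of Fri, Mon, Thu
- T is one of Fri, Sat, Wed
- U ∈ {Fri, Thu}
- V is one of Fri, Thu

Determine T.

Sat

U and V between them cover only {Fri, Thu} — a naked pair. Remove those values from Q, R, S, T.
S's domain is down to {Mon}, so S = Mon. Strike Mon from Q.
That leaves Q = Wed. Strike Wed from R, T.
So T = Sat.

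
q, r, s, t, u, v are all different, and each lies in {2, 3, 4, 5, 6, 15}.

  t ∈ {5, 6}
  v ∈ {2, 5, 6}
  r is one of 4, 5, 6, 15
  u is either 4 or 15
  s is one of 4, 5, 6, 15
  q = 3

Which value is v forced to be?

2

q's domain is down to {3}, so q = 3.
The 5 still-open variables together cover exactly {2, 4, 5, 6, 15} — 5 values for 5 variables — and 2 appears only in v's list, so v = 2.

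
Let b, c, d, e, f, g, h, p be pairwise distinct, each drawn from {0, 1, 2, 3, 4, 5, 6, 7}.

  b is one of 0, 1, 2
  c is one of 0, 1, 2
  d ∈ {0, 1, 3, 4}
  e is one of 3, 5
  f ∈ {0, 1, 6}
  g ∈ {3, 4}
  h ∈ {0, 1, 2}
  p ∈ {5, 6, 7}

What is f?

6

Among the 8 variables, 7 fits only p (and all 8 values in {0, 1, 2, 3, 4, 5, 6, 7} must be used), so p = 7.
The 7 still-open variables draw from only 7 values {0, 1, 2, 3, 4, 5, 6}, so each is used; only e can be 5, hence e = 5.
Among the 6 still-open variables, 6 fits only f (and all 6 values in {0, 1, 2, 3, 4, 6} must be used), so f = 6.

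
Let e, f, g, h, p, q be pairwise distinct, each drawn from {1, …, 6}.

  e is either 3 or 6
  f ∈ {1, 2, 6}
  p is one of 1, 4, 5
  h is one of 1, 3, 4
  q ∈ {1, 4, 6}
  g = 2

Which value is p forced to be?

5

g's domain is down to {2}, so g = 2. Remove 2 from f.
The 5 still-open variables draw from only 5 values {1, 3, 4, 5, 6}, so each is used; only p can be 5, hence p = 5.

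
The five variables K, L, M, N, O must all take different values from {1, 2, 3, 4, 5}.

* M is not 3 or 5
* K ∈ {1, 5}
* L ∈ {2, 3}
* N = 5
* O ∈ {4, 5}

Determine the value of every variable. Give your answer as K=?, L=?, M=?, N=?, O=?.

K=1, L=3, M=2, N=5, O=4

N has just one choice, so N = 5. So K, O can't be 5.
O has just one choice, so O = 4. Strike 4 from M.
K's domain is down to {1}, so K = 1. Remove 1 from M.
That leaves M = 2. Eliminate 2 elsewhere: L.
L must be 3 (only option left).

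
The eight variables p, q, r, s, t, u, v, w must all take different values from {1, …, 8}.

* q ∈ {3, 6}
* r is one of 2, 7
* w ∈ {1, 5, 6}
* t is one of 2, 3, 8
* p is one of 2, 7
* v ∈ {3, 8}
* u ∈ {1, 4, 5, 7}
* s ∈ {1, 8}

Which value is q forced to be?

6

Among the 8 variables, 4 fits only u (and all 8 values in {1, 2, 3, 4, 5, 6, 7, 8} must be used), so u = 4.
Among the 7 still-open variables, 5 fits only w (and all 7 values in {1, 2, 3, 5, 6, 7, 8} must be used), so w = 5.
The 6 still-open variables draw from only 6 values {1, 2, 3, 6, 7, 8}, so each is used; only s can be 1, hence s = 1.
The 5 still-open variables draw from only 5 values {2, 3, 6, 7, 8}, so each is used; only q can be 6, hence q = 6.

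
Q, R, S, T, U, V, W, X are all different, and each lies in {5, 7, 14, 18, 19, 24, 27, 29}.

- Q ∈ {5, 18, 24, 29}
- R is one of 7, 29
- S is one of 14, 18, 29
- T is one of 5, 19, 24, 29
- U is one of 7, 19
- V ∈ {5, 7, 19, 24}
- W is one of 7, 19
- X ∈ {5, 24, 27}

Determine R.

29

Among the 8 variables, 14 fits only S (and all 8 values in {5, 7, 14, 18, 19, 24, 27, 29} must be used), so S = 14.
Among the 7 still-open variables, 18 fits only Q (and all 7 values in {5, 7, 18, 19, 24, 27, 29} must be used), so Q = 18.
Among the 6 still-open variables, 27 fits only X (and all 6 values in {5, 7, 19, 24, 27, 29} must be used), so X = 27.
U and W between them cover only {7, 19} — a naked pair. Remove those values from R, T, V.
So R = 29.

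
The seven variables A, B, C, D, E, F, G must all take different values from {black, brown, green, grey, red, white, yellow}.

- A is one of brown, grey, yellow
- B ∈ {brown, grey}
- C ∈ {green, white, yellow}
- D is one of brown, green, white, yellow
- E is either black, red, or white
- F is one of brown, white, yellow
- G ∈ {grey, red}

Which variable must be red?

The 7 variables together cover exactly {black, brown, green, grey, red, white, yellow} — 7 values for 7 variables — and black appears only in E's list, so E = black.
Among the 6 still-open variables, red fits only G (and all 6 values in {brown, green, grey, red, white, yellow} must be used), so G = red.

G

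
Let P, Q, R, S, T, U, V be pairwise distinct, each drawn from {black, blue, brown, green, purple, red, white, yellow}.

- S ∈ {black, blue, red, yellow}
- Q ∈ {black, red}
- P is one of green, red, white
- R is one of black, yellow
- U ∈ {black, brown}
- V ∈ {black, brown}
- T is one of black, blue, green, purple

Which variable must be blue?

U and V share exactly the 2 values {black, brown}; by pigeonhole those values go to them, so strike black, brown from Q, R, S, T.
Q has just one choice, so Q = red. Strike red from P, S.
R must be yellow (only option left). So S can't be yellow.
So blue goes to S.

S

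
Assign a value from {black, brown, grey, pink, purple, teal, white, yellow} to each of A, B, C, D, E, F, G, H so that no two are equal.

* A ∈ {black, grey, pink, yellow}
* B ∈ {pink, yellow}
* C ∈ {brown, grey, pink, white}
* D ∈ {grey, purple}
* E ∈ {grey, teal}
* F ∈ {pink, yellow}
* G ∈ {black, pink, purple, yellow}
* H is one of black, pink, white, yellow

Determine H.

The 8 variables draw from only 8 values {black, brown, grey, pink, purple, teal, white, yellow}, so each is used; only C can be brown, hence C = brown.
The 7 still-open variables draw from only 7 values {black, grey, pink, purple, teal, white, yellow}, so each is used; only E can be teal, hence E = teal.
The 6 still-open variables draw from only 6 values {black, grey, pink, purple, white, yellow}, so each is used; only H can be white, hence H = white.

white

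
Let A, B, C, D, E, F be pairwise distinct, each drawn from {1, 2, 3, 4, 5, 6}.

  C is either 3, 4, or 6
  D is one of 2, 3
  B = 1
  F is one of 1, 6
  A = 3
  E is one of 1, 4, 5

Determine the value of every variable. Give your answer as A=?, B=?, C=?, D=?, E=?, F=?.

A must be 3 (only option left). Eliminate 3 elsewhere: C, D.
B's domain is down to {1}, so B = 1. Remove 1 from E, F.
D's domain is down to {2}, so D = 2.
That leaves F = 6. Strike 6 from C.
C's domain is down to {4}, so C = 4. So E can't be 4.
That leaves E = 5.

A=3, B=1, C=4, D=2, E=5, F=6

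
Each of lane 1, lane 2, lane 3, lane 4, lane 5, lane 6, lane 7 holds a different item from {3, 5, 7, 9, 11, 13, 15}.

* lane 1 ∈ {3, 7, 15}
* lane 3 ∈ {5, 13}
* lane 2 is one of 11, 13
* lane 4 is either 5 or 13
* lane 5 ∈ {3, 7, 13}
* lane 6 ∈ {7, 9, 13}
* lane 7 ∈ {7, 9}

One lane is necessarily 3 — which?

The 7 variables draw from only 7 values {3, 5, 7, 9, 11, 13, 15}, so each is used; only lane 2 can be 11, hence lane 2 = 11.
Among the 6 still-open variables, 15 fits only lane 1 (and all 6 values in {3, 5, 7, 9, 13, 15} must be used), so lane 1 = 15.
The 5 still-open variables draw from only 5 values {3, 5, 7, 9, 13}, so each is used; only lane 5 can be 3, hence lane 5 = 3.

lane 5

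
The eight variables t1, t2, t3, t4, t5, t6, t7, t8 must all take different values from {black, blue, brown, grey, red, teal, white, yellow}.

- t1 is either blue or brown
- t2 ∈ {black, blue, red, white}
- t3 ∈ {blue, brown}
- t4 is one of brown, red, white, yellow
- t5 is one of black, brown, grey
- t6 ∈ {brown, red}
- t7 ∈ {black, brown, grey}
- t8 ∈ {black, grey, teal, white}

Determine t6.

The 8 variables draw from only 8 values {black, blue, brown, grey, red, teal, white, yellow}, so each is used; only t8 can be teal, hence t8 = teal.
The 7 still-open variables together cover exactly {black, blue, brown, grey, red, white, yellow} — 7 values for 7 variables — and yellow appears only in t4's list, so t4 = yellow.
The 6 still-open variables together cover exactly {black, blue, brown, grey, red, white} — 6 values for 6 variables — and white appears only in t2's list, so t2 = white.
Among the 5 still-open variables, red fits only t6 (and all 5 values in {black, blue, brown, grey, red} must be used), so t6 = red.

red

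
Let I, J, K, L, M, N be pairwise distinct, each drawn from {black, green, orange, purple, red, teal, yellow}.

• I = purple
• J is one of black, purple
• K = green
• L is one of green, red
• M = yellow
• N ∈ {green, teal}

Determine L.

red

I's domain is down to {purple}, so I = purple. Remove purple from J.
J's domain is down to {black}, so J = black.
K has just one choice, so K = green. So L, N can't be green.
So L = red.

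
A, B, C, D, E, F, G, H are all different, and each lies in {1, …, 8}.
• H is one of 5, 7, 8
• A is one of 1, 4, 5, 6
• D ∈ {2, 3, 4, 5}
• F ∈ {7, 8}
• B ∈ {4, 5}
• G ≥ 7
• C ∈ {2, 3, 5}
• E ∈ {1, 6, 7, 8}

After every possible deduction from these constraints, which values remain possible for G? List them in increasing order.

7, 8

F and G between them cover only {7, 8} — a naked pair. Remove those values from E, H.
H has just one choice, so H = 5. Remove 5 from A, B, C, D.
B has just one choice, so B = 4. Remove 4 from A, D.
No further eliminations apply; G can still be any of 7, 8.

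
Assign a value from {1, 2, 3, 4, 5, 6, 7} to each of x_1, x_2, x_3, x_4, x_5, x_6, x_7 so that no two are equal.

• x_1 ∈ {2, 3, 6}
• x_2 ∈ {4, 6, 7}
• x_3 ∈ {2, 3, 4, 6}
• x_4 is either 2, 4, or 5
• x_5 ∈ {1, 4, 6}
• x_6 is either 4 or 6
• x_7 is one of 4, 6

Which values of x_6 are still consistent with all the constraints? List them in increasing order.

4, 6

Among the 7 variables, 1 fits only x_5 (and all 7 values in {1, 2, 3, 4, 5, 6, 7} must be used), so x_5 = 1.
The 6 still-open variables together cover exactly {2, 3, 4, 5, 6, 7} — 6 values for 6 variables — and 5 appears only in x_4's list, so x_4 = 5.
Among the 5 still-open variables, 7 fits only x_2 (and all 5 values in {2, 3, 4, 6, 7} must be used), so x_2 = 7.
x_6 and x_7 between them cover only {4, 6} — a naked pair. Remove those values from x_1, x_3.
No further eliminations apply; x_6 can still be any of 4, 6.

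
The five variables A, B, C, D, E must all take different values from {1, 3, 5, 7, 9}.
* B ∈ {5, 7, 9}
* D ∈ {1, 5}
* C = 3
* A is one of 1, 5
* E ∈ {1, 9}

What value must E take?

9

C has just one choice, so C = 3.
Among the 4 still-open variables, 7 fits only B (and all 4 values in {1, 5, 7, 9} must be used), so B = 7.
Among the 3 still-open variables, 9 fits only E (and all 3 values in {1, 5, 9} must be used), so E = 9.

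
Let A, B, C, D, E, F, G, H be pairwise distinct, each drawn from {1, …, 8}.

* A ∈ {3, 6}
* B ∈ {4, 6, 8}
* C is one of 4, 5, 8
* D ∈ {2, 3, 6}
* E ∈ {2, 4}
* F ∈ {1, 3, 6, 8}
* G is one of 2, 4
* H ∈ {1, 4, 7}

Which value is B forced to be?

Among the 8 variables, 5 fits only C (and all 8 values in {1, 2, 3, 4, 5, 6, 7, 8} must be used), so C = 5.
Among the 7 still-open variables, 7 fits only H (and all 7 values in {1, 2, 3, 4, 6, 7, 8} must be used), so H = 7.
The 6 still-open variables together cover exactly {1, 2, 3, 4, 6, 8} — 6 values for 6 variables — and 1 appears only in F's list, so F = 1.
The 5 still-open variables together cover exactly {2, 3, 4, 6, 8} — 5 values for 5 variables — and 8 appears only in B's list, so B = 8.

8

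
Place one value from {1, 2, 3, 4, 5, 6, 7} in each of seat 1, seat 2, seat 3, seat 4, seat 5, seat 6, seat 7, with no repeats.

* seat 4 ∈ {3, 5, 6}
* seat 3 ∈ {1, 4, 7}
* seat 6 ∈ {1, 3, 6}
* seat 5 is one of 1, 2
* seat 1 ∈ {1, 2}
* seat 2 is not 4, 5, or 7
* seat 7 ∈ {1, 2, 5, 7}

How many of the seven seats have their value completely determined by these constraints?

3

Among the 7 variables, 4 fits only seat 3 (and all 7 values in {1, 2, 3, 4, 5, 6, 7} must be used), so seat 3 = 4.
Among the 6 still-open variables, 7 fits only seat 7 (and all 6 values in {1, 2, 3, 5, 6, 7} must be used), so seat 7 = 7.
Among the 5 still-open variables, 5 fits only seat 4 (and all 5 values in {1, 2, 3, 5, 6} must be used), so seat 4 = 5.
seat 1 and seat 5 share exactly the 2 values {1, 2}; by pigeonhole those values go to them, so strike 1, 2 from seat 2, seat 6.
Determined: seat 3=4, seat 4=5, seat 7=7. The other seats each still have more than one consistent value. That makes 3.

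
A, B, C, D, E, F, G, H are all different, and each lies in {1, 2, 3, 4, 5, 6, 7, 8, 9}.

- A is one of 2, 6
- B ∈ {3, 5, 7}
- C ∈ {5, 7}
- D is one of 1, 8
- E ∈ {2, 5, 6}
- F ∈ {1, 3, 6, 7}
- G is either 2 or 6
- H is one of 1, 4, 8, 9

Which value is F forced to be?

The 2 variables A and G are confined to {2, 6}, which locks those values in; drop them from E, F.
E must be 5 (only option left). So B, C can't be 5.
C has just one choice, so C = 7. Strike 7 from B, F.
B's domain is down to {3}, so B = 3. So F can't be 3.
So F = 1.

1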